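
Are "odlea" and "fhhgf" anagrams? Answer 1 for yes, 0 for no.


Strings: "odlea", "fhhgf"
Sorted first:  adelo
Sorted second: ffghh
Differ at position 0: 'a' vs 'f' => not anagrams

0


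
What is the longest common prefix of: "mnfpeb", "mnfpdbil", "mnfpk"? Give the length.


Words: mnfpeb, mnfpdbil, mnfpk
  Position 0: all 'm' => match
  Position 1: all 'n' => match
  Position 2: all 'f' => match
  Position 3: all 'p' => match
  Position 4: ('e', 'd', 'k') => mismatch, stop
LCP = "mnfp" (length 4)

4


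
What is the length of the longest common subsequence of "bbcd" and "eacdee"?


LCS of "bbcd" and "eacdee"
DP table:
           e    a    c    d    e    e
      0    0    0    0    0    0    0
  b   0    0    0    0    0    0    0
  b   0    0    0    0    0    0    0
  c   0    0    0    1    1    1    1
  d   0    0    0    1    2    2    2
LCS length = dp[4][6] = 2

2


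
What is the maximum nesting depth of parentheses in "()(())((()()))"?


Input: "()(())((()()))"
Tracking depth:
  Position 0 '(': depth becomes 1
  Position 1 ')': depth becomes 0
  Position 2 '(': depth becomes 1
  Position 3 '(': depth becomes 2
  Position 4 ')': depth becomes 1
  Position 5 ')': depth becomes 0
  Position 6 '(': depth becomes 1
  Position 7 '(': depth becomes 2
  Position 8 '(': depth becomes 3
  Position 9 ')': depth becomes 2
  Position 10 '(': depth becomes 3
  Position 11 ')': depth becomes 2
  Position 12 ')': depth becomes 1
  Position 13 ')': depth becomes 0
Maximum depth reached: 3

3


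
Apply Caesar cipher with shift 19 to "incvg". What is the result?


Caesar cipher: shift "incvg" by 19
  'i' (pos 8) + 19 = pos 1 = 'b'
  'n' (pos 13) + 19 = pos 6 = 'g'
  'c' (pos 2) + 19 = pos 21 = 'v'
  'v' (pos 21) + 19 = pos 14 = 'o'
  'g' (pos 6) + 19 = pos 25 = 'z'
Result: bgvoz

bgvoz


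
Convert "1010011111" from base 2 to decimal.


Input: "1010011111" in base 2
Positional expansion:
  Digit '1' (value 1) x 2^9 = 512
  Digit '0' (value 0) x 2^8 = 0
  Digit '1' (value 1) x 2^7 = 128
  Digit '0' (value 0) x 2^6 = 0
  Digit '0' (value 0) x 2^5 = 0
  Digit '1' (value 1) x 2^4 = 16
  Digit '1' (value 1) x 2^3 = 8
  Digit '1' (value 1) x 2^2 = 4
  Digit '1' (value 1) x 2^1 = 2
  Digit '1' (value 1) x 2^0 = 1
Sum = 671

671


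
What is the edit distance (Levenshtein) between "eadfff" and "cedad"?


Computing edit distance: "eadfff" -> "cedad"
DP table:
           c    e    d    a    d
      0    1    2    3    4    5
  e   1    1    1    2    3    4
  a   2    2    2    2    2    3
  d   3    3    3    2    3    2
  f   4    4    4    3    3    3
  f   5    5    5    4    4    4
  f   6    6    6    5    5    5
Edit distance = dp[6][5] = 5

5


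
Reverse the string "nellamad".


Input: nellamad
Reading characters right to left:
  Position 7: 'd'
  Position 6: 'a'
  Position 5: 'm'
  Position 4: 'a'
  Position 3: 'l'
  Position 2: 'l'
  Position 1: 'e'
  Position 0: 'n'
Reversed: damallen

damallen


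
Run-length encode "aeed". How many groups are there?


Input: aeed
Scanning for consecutive runs:
  Group 1: 'a' x 1 (positions 0-0)
  Group 2: 'e' x 2 (positions 1-2)
  Group 3: 'd' x 1 (positions 3-3)
Total groups: 3

3


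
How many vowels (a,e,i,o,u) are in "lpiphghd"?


Input: lpiphghd
Checking each character:
  'l' at position 0: consonant
  'p' at position 1: consonant
  'i' at position 2: vowel (running total: 1)
  'p' at position 3: consonant
  'h' at position 4: consonant
  'g' at position 5: consonant
  'h' at position 6: consonant
  'd' at position 7: consonant
Total vowels: 1

1


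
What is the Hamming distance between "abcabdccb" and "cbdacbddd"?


Comparing "abcabdccb" and "cbdacbddd" position by position:
  Position 0: 'a' vs 'c' => differ
  Position 1: 'b' vs 'b' => same
  Position 2: 'c' vs 'd' => differ
  Position 3: 'a' vs 'a' => same
  Position 4: 'b' vs 'c' => differ
  Position 5: 'd' vs 'b' => differ
  Position 6: 'c' vs 'd' => differ
  Position 7: 'c' vs 'd' => differ
  Position 8: 'b' vs 'd' => differ
Total differences (Hamming distance): 7

7


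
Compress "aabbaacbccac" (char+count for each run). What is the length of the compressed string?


Input: aabbaacbccac
Runs:
  'a' x 2 => "a2"
  'b' x 2 => "b2"
  'a' x 2 => "a2"
  'c' x 1 => "c1"
  'b' x 1 => "b1"
  'c' x 2 => "c2"
  'a' x 1 => "a1"
  'c' x 1 => "c1"
Compressed: "a2b2a2c1b1c2a1c1"
Compressed length: 16

16


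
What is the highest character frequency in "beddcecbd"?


Input: beddcecbd
Character counts:
  'b': 2
  'c': 2
  'd': 3
  'e': 2
Maximum frequency: 3

3


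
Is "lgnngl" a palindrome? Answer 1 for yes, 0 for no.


Input: lgnngl
Reversed: lgnngl
  Compare pos 0 ('l') with pos 5 ('l'): match
  Compare pos 1 ('g') with pos 4 ('g'): match
  Compare pos 2 ('n') with pos 3 ('n'): match
Result: palindrome

1


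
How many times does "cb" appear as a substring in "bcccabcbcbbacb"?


Searching for "cb" in "bcccabcbcbbacb"
Scanning each position:
  Position 0: "bc" => no
  Position 1: "cc" => no
  Position 2: "cc" => no
  Position 3: "ca" => no
  Position 4: "ab" => no
  Position 5: "bc" => no
  Position 6: "cb" => MATCH
  Position 7: "bc" => no
  Position 8: "cb" => MATCH
  Position 9: "bb" => no
  Position 10: "ba" => no
  Position 11: "ac" => no
  Position 12: "cb" => MATCH
Total occurrences: 3

3


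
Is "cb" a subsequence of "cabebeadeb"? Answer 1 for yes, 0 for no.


Check if "cb" is a subsequence of "cabebeadeb"
Greedy scan:
  Position 0 ('c'): matches sub[0] = 'c'
  Position 1 ('a'): no match needed
  Position 2 ('b'): matches sub[1] = 'b'
  Position 3 ('e'): no match needed
  Position 4 ('b'): no match needed
  Position 5 ('e'): no match needed
  Position 6 ('a'): no match needed
  Position 7 ('d'): no match needed
  Position 8 ('e'): no match needed
  Position 9 ('b'): no match needed
All 2 characters matched => is a subsequence

1


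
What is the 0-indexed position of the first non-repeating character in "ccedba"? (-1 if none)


Input: ccedba
Character frequencies:
  'a': 1
  'b': 1
  'c': 2
  'd': 1
  'e': 1
Scanning left to right for freq == 1:
  Position 0 ('c'): freq=2, skip
  Position 1 ('c'): freq=2, skip
  Position 2 ('e'): unique! => answer = 2

2


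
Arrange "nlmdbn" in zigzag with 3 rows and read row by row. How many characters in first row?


Zigzag "nlmdbn" into 3 rows:
Placing characters:
  'n' => row 0
  'l' => row 1
  'm' => row 2
  'd' => row 1
  'b' => row 0
  'n' => row 1
Rows:
  Row 0: "nb"
  Row 1: "ldn"
  Row 2: "m"
First row length: 2

2


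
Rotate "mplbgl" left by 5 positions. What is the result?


Input: "mplbgl", rotate left by 5
First 5 characters: "mplbg"
Remaining characters: "l"
Concatenate remaining + first: "l" + "mplbg" = "lmplbg"

lmplbg


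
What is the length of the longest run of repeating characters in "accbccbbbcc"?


Input: "accbccbbbcc"
Scanning for longest run:
  Position 1 ('c'): new char, reset run to 1
  Position 2 ('c'): continues run of 'c', length=2
  Position 3 ('b'): new char, reset run to 1
  Position 4 ('c'): new char, reset run to 1
  Position 5 ('c'): continues run of 'c', length=2
  Position 6 ('b'): new char, reset run to 1
  Position 7 ('b'): continues run of 'b', length=2
  Position 8 ('b'): continues run of 'b', length=3
  Position 9 ('c'): new char, reset run to 1
  Position 10 ('c'): continues run of 'c', length=2
Longest run: 'b' with length 3

3


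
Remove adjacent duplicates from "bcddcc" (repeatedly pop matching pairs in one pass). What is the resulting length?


Input: bcddcc
Stack-based adjacent duplicate removal:
  Read 'b': push. Stack: b
  Read 'c': push. Stack: bc
  Read 'd': push. Stack: bcd
  Read 'd': matches stack top 'd' => pop. Stack: bc
  Read 'c': matches stack top 'c' => pop. Stack: b
  Read 'c': push. Stack: bc
Final stack: "bc" (length 2)

2


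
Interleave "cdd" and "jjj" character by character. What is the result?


Interleaving "cdd" and "jjj":
  Position 0: 'c' from first, 'j' from second => "cj"
  Position 1: 'd' from first, 'j' from second => "dj"
  Position 2: 'd' from first, 'j' from second => "dj"
Result: cjdjdj

cjdjdj


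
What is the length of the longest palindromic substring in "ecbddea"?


Input: "ecbddea"
Checking substrings for palindromes:
  [3:5] "dd" (len 2) => palindrome
Longest palindromic substring: "dd" with length 2

2


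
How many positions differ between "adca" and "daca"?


Comparing "adca" and "daca" position by position:
  Position 0: 'a' vs 'd' => DIFFER
  Position 1: 'd' vs 'a' => DIFFER
  Position 2: 'c' vs 'c' => same
  Position 3: 'a' vs 'a' => same
Positions that differ: 2

2


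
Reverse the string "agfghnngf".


Input: agfghnngf
Reading characters right to left:
  Position 8: 'f'
  Position 7: 'g'
  Position 6: 'n'
  Position 5: 'n'
  Position 4: 'h'
  Position 3: 'g'
  Position 2: 'f'
  Position 1: 'g'
  Position 0: 'a'
Reversed: fgnnhgfga

fgnnhgfga


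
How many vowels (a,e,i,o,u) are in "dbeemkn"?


Input: dbeemkn
Checking each character:
  'd' at position 0: consonant
  'b' at position 1: consonant
  'e' at position 2: vowel (running total: 1)
  'e' at position 3: vowel (running total: 2)
  'm' at position 4: consonant
  'k' at position 5: consonant
  'n' at position 6: consonant
Total vowels: 2

2


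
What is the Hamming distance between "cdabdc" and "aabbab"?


Comparing "cdabdc" and "aabbab" position by position:
  Position 0: 'c' vs 'a' => differ
  Position 1: 'd' vs 'a' => differ
  Position 2: 'a' vs 'b' => differ
  Position 3: 'b' vs 'b' => same
  Position 4: 'd' vs 'a' => differ
  Position 5: 'c' vs 'b' => differ
Total differences (Hamming distance): 5

5


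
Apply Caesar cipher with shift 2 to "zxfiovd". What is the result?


Caesar cipher: shift "zxfiovd" by 2
  'z' (pos 25) + 2 = pos 1 = 'b'
  'x' (pos 23) + 2 = pos 25 = 'z'
  'f' (pos 5) + 2 = pos 7 = 'h'
  'i' (pos 8) + 2 = pos 10 = 'k'
  'o' (pos 14) + 2 = pos 16 = 'q'
  'v' (pos 21) + 2 = pos 23 = 'x'
  'd' (pos 3) + 2 = pos 5 = 'f'
Result: bzhkqxf

bzhkqxf


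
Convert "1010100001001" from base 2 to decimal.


Input: "1010100001001" in base 2
Positional expansion:
  Digit '1' (value 1) x 2^12 = 4096
  Digit '0' (value 0) x 2^11 = 0
  Digit '1' (value 1) x 2^10 = 1024
  Digit '0' (value 0) x 2^9 = 0
  Digit '1' (value 1) x 2^8 = 256
  Digit '0' (value 0) x 2^7 = 0
  Digit '0' (value 0) x 2^6 = 0
  Digit '0' (value 0) x 2^5 = 0
  Digit '0' (value 0) x 2^4 = 0
  Digit '1' (value 1) x 2^3 = 8
  Digit '0' (value 0) x 2^2 = 0
  Digit '0' (value 0) x 2^1 = 0
  Digit '1' (value 1) x 2^0 = 1
Sum = 5385

5385


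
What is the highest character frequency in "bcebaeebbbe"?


Input: bcebaeebbbe
Character counts:
  'a': 1
  'b': 5
  'c': 1
  'e': 4
Maximum frequency: 5

5


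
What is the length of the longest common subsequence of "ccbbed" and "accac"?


LCS of "ccbbed" and "accac"
DP table:
           a    c    c    a    c
      0    0    0    0    0    0
  c   0    0    1    1    1    1
  c   0    0    1    2    2    2
  b   0    0    1    2    2    2
  b   0    0    1    2    2    2
  e   0    0    1    2    2    2
  d   0    0    1    2    2    2
LCS length = dp[6][5] = 2

2


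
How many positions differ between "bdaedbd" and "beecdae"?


Comparing "bdaedbd" and "beecdae" position by position:
  Position 0: 'b' vs 'b' => same
  Position 1: 'd' vs 'e' => DIFFER
  Position 2: 'a' vs 'e' => DIFFER
  Position 3: 'e' vs 'c' => DIFFER
  Position 4: 'd' vs 'd' => same
  Position 5: 'b' vs 'a' => DIFFER
  Position 6: 'd' vs 'e' => DIFFER
Positions that differ: 5

5


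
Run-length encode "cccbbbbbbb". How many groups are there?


Input: cccbbbbbbb
Scanning for consecutive runs:
  Group 1: 'c' x 3 (positions 0-2)
  Group 2: 'b' x 7 (positions 3-9)
Total groups: 2

2


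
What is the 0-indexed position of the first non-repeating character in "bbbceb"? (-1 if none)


Input: bbbceb
Character frequencies:
  'b': 4
  'c': 1
  'e': 1
Scanning left to right for freq == 1:
  Position 0 ('b'): freq=4, skip
  Position 1 ('b'): freq=4, skip
  Position 2 ('b'): freq=4, skip
  Position 3 ('c'): unique! => answer = 3

3


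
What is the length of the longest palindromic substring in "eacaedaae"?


Input: "eacaedaae"
Checking substrings for palindromes:
  [0:5] "eacae" (len 5) => palindrome
  [1:4] "aca" (len 3) => palindrome
  [6:8] "aa" (len 2) => palindrome
Longest palindromic substring: "eacae" with length 5

5


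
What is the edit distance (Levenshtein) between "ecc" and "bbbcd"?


Computing edit distance: "ecc" -> "bbbcd"
DP table:
           b    b    b    c    d
      0    1    2    3    4    5
  e   1    1    2    3    4    5
  c   2    2    2    3    3    4
  c   3    3    3    3    3    4
Edit distance = dp[3][5] = 4

4


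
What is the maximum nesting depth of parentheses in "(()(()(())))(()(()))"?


Input: "(()(()(())))(()(()))"
Tracking depth:
  Position 0 '(': depth becomes 1
  Position 1 '(': depth becomes 2
  Position 2 ')': depth becomes 1
  Position 3 '(': depth becomes 2
  Position 4 '(': depth becomes 3
  Position 5 ')': depth becomes 2
  Position 6 '(': depth becomes 3
  Position 7 '(': depth becomes 4
  Position 8 ')': depth becomes 3
  Position 9 ')': depth becomes 2
  Position 10 ')': depth becomes 1
  Position 11 ')': depth becomes 0
  Position 12 '(': depth becomes 1
  Position 13 '(': depth becomes 2
  Position 14 ')': depth becomes 1
  Position 15 '(': depth becomes 2
  Position 16 '(': depth becomes 3
  Position 17 ')': depth becomes 2
  Position 18 ')': depth becomes 1
  Position 19 ')': depth becomes 0
Maximum depth reached: 4

4


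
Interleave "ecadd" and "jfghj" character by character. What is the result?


Interleaving "ecadd" and "jfghj":
  Position 0: 'e' from first, 'j' from second => "ej"
  Position 1: 'c' from first, 'f' from second => "cf"
  Position 2: 'a' from first, 'g' from second => "ag"
  Position 3: 'd' from first, 'h' from second => "dh"
  Position 4: 'd' from first, 'j' from second => "dj"
Result: ejcfagdhdj

ejcfagdhdj


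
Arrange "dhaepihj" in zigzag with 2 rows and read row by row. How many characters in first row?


Zigzag "dhaepihj" into 2 rows:
Placing characters:
  'd' => row 0
  'h' => row 1
  'a' => row 0
  'e' => row 1
  'p' => row 0
  'i' => row 1
  'h' => row 0
  'j' => row 1
Rows:
  Row 0: "daph"
  Row 1: "heij"
First row length: 4

4


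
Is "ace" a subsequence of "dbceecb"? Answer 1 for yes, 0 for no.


Check if "ace" is a subsequence of "dbceecb"
Greedy scan:
  Position 0 ('d'): no match needed
  Position 1 ('b'): no match needed
  Position 2 ('c'): no match needed
  Position 3 ('e'): no match needed
  Position 4 ('e'): no match needed
  Position 5 ('c'): no match needed
  Position 6 ('b'): no match needed
Only matched 0/3 characters => not a subsequence

0


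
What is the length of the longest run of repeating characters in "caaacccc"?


Input: "caaacccc"
Scanning for longest run:
  Position 1 ('a'): new char, reset run to 1
  Position 2 ('a'): continues run of 'a', length=2
  Position 3 ('a'): continues run of 'a', length=3
  Position 4 ('c'): new char, reset run to 1
  Position 5 ('c'): continues run of 'c', length=2
  Position 6 ('c'): continues run of 'c', length=3
  Position 7 ('c'): continues run of 'c', length=4
Longest run: 'c' with length 4

4


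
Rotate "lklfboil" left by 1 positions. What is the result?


Input: "lklfboil", rotate left by 1
First 1 characters: "l"
Remaining characters: "klfboil"
Concatenate remaining + first: "klfboil" + "l" = "klfboill"

klfboill


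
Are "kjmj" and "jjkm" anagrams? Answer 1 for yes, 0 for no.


Strings: "kjmj", "jjkm"
Sorted first:  jjkm
Sorted second: jjkm
Sorted forms match => anagrams

1


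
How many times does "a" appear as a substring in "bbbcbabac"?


Searching for "a" in "bbbcbabac"
Scanning each position:
  Position 0: "b" => no
  Position 1: "b" => no
  Position 2: "b" => no
  Position 3: "c" => no
  Position 4: "b" => no
  Position 5: "a" => MATCH
  Position 6: "b" => no
  Position 7: "a" => MATCH
  Position 8: "c" => no
Total occurrences: 2

2


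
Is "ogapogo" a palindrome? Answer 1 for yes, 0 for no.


Input: ogapogo
Reversed: ogopago
  Compare pos 0 ('o') with pos 6 ('o'): match
  Compare pos 1 ('g') with pos 5 ('g'): match
  Compare pos 2 ('a') with pos 4 ('o'): MISMATCH
Result: not a palindrome

0


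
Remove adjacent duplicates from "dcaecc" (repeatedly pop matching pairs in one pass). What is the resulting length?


Input: dcaecc
Stack-based adjacent duplicate removal:
  Read 'd': push. Stack: d
  Read 'c': push. Stack: dc
  Read 'a': push. Stack: dca
  Read 'e': push. Stack: dcae
  Read 'c': push. Stack: dcaec
  Read 'c': matches stack top 'c' => pop. Stack: dcae
Final stack: "dcae" (length 4)

4


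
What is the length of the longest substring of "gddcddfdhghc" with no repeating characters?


Input: "gddcddfdhghc"
Sliding window (track last position of each char):
  Position 0 ('g'): window [0,0] length 1 -- new best
  Position 1 ('d'): window [0,1] length 2 -- new best
  Position 2 ('d'): repeat (last at 1), move window start to 2
  Position 2 ('d'): window [2,2] length 1
  Position 3 ('c'): window [2,3] length 2
  Position 4 ('d'): repeat (last at 2), move window start to 3
  Position 4 ('d'): window [3,4] length 2
  Position 5 ('d'): repeat (last at 4), move window start to 5
  Position 5 ('d'): window [5,5] length 1
  Position 6 ('f'): window [5,6] length 2
  Position 7 ('d'): repeat (last at 5), move window start to 6
  Position 7 ('d'): window [6,7] length 2
  Position 8 ('h'): window [6,8] length 3 -- new best
  Position 9 ('g'): window [6,9] length 4 -- new best
  Position 10 ('h'): repeat (last at 8), move window start to 9
  Position 10 ('h'): window [9,10] length 2
  Position 11 ('c'): window [9,11] length 3
Longest substring with no repeats: "fdhg" with length 4

4


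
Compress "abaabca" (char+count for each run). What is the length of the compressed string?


Input: abaabca
Runs:
  'a' x 1 => "a1"
  'b' x 1 => "b1"
  'a' x 2 => "a2"
  'b' x 1 => "b1"
  'c' x 1 => "c1"
  'a' x 1 => "a1"
Compressed: "a1b1a2b1c1a1"
Compressed length: 12

12


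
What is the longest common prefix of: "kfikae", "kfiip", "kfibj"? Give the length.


Words: kfikae, kfiip, kfibj
  Position 0: all 'k' => match
  Position 1: all 'f' => match
  Position 2: all 'i' => match
  Position 3: ('k', 'i', 'b') => mismatch, stop
LCP = "kfi" (length 3)

3


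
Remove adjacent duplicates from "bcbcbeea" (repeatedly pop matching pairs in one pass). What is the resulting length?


Input: bcbcbeea
Stack-based adjacent duplicate removal:
  Read 'b': push. Stack: b
  Read 'c': push. Stack: bc
  Read 'b': push. Stack: bcb
  Read 'c': push. Stack: bcbc
  Read 'b': push. Stack: bcbcb
  Read 'e': push. Stack: bcbcbe
  Read 'e': matches stack top 'e' => pop. Stack: bcbcb
  Read 'a': push. Stack: bcbcba
Final stack: "bcbcba" (length 6)

6


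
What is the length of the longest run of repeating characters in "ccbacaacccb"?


Input: "ccbacaacccb"
Scanning for longest run:
  Position 1 ('c'): continues run of 'c', length=2
  Position 2 ('b'): new char, reset run to 1
  Position 3 ('a'): new char, reset run to 1
  Position 4 ('c'): new char, reset run to 1
  Position 5 ('a'): new char, reset run to 1
  Position 6 ('a'): continues run of 'a', length=2
  Position 7 ('c'): new char, reset run to 1
  Position 8 ('c'): continues run of 'c', length=2
  Position 9 ('c'): continues run of 'c', length=3
  Position 10 ('b'): new char, reset run to 1
Longest run: 'c' with length 3

3


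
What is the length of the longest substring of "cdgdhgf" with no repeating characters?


Input: "cdgdhgf"
Sliding window (track last position of each char):
  Position 0 ('c'): window [0,0] length 1 -- new best
  Position 1 ('d'): window [0,1] length 2 -- new best
  Position 2 ('g'): window [0,2] length 3 -- new best
  Position 3 ('d'): repeat (last at 1), move window start to 2
  Position 3 ('d'): window [2,3] length 2
  Position 4 ('h'): window [2,4] length 3
  Position 5 ('g'): repeat (last at 2), move window start to 3
  Position 5 ('g'): window [3,5] length 3
  Position 6 ('f'): window [3,6] length 4 -- new best
Longest substring with no repeats: "dhgf" with length 4

4


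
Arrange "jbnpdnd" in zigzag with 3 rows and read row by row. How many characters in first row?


Zigzag "jbnpdnd" into 3 rows:
Placing characters:
  'j' => row 0
  'b' => row 1
  'n' => row 2
  'p' => row 1
  'd' => row 0
  'n' => row 1
  'd' => row 2
Rows:
  Row 0: "jd"
  Row 1: "bpn"
  Row 2: "nd"
First row length: 2

2


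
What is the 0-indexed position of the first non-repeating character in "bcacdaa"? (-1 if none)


Input: bcacdaa
Character frequencies:
  'a': 3
  'b': 1
  'c': 2
  'd': 1
Scanning left to right for freq == 1:
  Position 0 ('b'): unique! => answer = 0

0


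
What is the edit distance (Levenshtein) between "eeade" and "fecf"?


Computing edit distance: "eeade" -> "fecf"
DP table:
           f    e    c    f
      0    1    2    3    4
  e   1    1    1    2    3
  e   2    2    1    2    3
  a   3    3    2    2    3
  d   4    4    3    3    3
  e   5    5    4    4    4
Edit distance = dp[5][4] = 4

4


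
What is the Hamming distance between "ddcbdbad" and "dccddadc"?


Comparing "ddcbdbad" and "dccddadc" position by position:
  Position 0: 'd' vs 'd' => same
  Position 1: 'd' vs 'c' => differ
  Position 2: 'c' vs 'c' => same
  Position 3: 'b' vs 'd' => differ
  Position 4: 'd' vs 'd' => same
  Position 5: 'b' vs 'a' => differ
  Position 6: 'a' vs 'd' => differ
  Position 7: 'd' vs 'c' => differ
Total differences (Hamming distance): 5

5


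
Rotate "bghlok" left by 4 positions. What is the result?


Input: "bghlok", rotate left by 4
First 4 characters: "bghl"
Remaining characters: "ok"
Concatenate remaining + first: "ok" + "bghl" = "okbghl"

okbghl


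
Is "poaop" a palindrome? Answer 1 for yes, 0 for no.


Input: poaop
Reversed: poaop
  Compare pos 0 ('p') with pos 4 ('p'): match
  Compare pos 1 ('o') with pos 3 ('o'): match
Result: palindrome

1


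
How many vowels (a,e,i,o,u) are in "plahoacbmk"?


Input: plahoacbmk
Checking each character:
  'p' at position 0: consonant
  'l' at position 1: consonant
  'a' at position 2: vowel (running total: 1)
  'h' at position 3: consonant
  'o' at position 4: vowel (running total: 2)
  'a' at position 5: vowel (running total: 3)
  'c' at position 6: consonant
  'b' at position 7: consonant
  'm' at position 8: consonant
  'k' at position 9: consonant
Total vowels: 3

3


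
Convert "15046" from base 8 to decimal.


Input: "15046" in base 8
Positional expansion:
  Digit '1' (value 1) x 8^4 = 4096
  Digit '5' (value 5) x 8^3 = 2560
  Digit '0' (value 0) x 8^2 = 0
  Digit '4' (value 4) x 8^1 = 32
  Digit '6' (value 6) x 8^0 = 6
Sum = 6694

6694


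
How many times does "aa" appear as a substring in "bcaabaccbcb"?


Searching for "aa" in "bcaabaccbcb"
Scanning each position:
  Position 0: "bc" => no
  Position 1: "ca" => no
  Position 2: "aa" => MATCH
  Position 3: "ab" => no
  Position 4: "ba" => no
  Position 5: "ac" => no
  Position 6: "cc" => no
  Position 7: "cb" => no
  Position 8: "bc" => no
  Position 9: "cb" => no
Total occurrences: 1

1


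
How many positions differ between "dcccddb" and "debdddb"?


Comparing "dcccddb" and "debdddb" position by position:
  Position 0: 'd' vs 'd' => same
  Position 1: 'c' vs 'e' => DIFFER
  Position 2: 'c' vs 'b' => DIFFER
  Position 3: 'c' vs 'd' => DIFFER
  Position 4: 'd' vs 'd' => same
  Position 5: 'd' vs 'd' => same
  Position 6: 'b' vs 'b' => same
Positions that differ: 3

3


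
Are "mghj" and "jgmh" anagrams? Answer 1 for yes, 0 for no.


Strings: "mghj", "jgmh"
Sorted first:  ghjm
Sorted second: ghjm
Sorted forms match => anagrams

1


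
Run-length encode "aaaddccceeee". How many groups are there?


Input: aaaddccceeee
Scanning for consecutive runs:
  Group 1: 'a' x 3 (positions 0-2)
  Group 2: 'd' x 2 (positions 3-4)
  Group 3: 'c' x 3 (positions 5-7)
  Group 4: 'e' x 4 (positions 8-11)
Total groups: 4

4


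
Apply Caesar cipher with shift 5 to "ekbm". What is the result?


Caesar cipher: shift "ekbm" by 5
  'e' (pos 4) + 5 = pos 9 = 'j'
  'k' (pos 10) + 5 = pos 15 = 'p'
  'b' (pos 1) + 5 = pos 6 = 'g'
  'm' (pos 12) + 5 = pos 17 = 'r'
Result: jpgr

jpgr


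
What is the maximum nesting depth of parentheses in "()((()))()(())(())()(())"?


Input: "()((()))()(())(())()(())"
Tracking depth:
  Position 0 '(': depth becomes 1
  Position 1 ')': depth becomes 0
  Position 2 '(': depth becomes 1
  Position 3 '(': depth becomes 2
  Position 4 '(': depth becomes 3
  Position 5 ')': depth becomes 2
  Position 6 ')': depth becomes 1
  Position 7 ')': depth becomes 0
  Position 8 '(': depth becomes 1
  Position 9 ')': depth becomes 0
  Position 10 '(': depth becomes 1
  Position 11 '(': depth becomes 2
  Position 12 ')': depth becomes 1
  Position 13 ')': depth becomes 0
  Position 14 '(': depth becomes 1
  Position 15 '(': depth becomes 2
  Position 16 ')': depth becomes 1
  Position 17 ')': depth becomes 0
  Position 18 '(': depth becomes 1
  Position 19 ')': depth becomes 0
  Position 20 '(': depth becomes 1
  Position 21 '(': depth becomes 2
  Position 22 ')': depth becomes 1
  Position 23 ')': depth becomes 0
Maximum depth reached: 3

3


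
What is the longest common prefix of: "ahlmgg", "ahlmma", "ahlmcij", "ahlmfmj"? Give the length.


Words: ahlmgg, ahlmma, ahlmcij, ahlmfmj
  Position 0: all 'a' => match
  Position 1: all 'h' => match
  Position 2: all 'l' => match
  Position 3: all 'm' => match
  Position 4: ('g', 'm', 'c', 'f') => mismatch, stop
LCP = "ahlm" (length 4)

4


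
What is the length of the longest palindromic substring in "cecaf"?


Input: "cecaf"
Checking substrings for palindromes:
  [0:3] "cec" (len 3) => palindrome
Longest palindromic substring: "cec" with length 3

3


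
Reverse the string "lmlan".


Input: lmlan
Reading characters right to left:
  Position 4: 'n'
  Position 3: 'a'
  Position 2: 'l'
  Position 1: 'm'
  Position 0: 'l'
Reversed: nalml

nalml


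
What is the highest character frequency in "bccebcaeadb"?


Input: bccebcaeadb
Character counts:
  'a': 2
  'b': 3
  'c': 3
  'd': 1
  'e': 2
Maximum frequency: 3

3


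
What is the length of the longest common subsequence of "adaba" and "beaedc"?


LCS of "adaba" and "beaedc"
DP table:
           b    e    a    e    d    c
      0    0    0    0    0    0    0
  a   0    0    0    1    1    1    1
  d   0    0    0    1    1    2    2
  a   0    0    0    1    1    2    2
  b   0    1    1    1    1    2    2
  a   0    1    1    2    2    2    2
LCS length = dp[5][6] = 2

2


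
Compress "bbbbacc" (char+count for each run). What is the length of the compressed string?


Input: bbbbacc
Runs:
  'b' x 4 => "b4"
  'a' x 1 => "a1"
  'c' x 2 => "c2"
Compressed: "b4a1c2"
Compressed length: 6

6


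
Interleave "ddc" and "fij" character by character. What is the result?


Interleaving "ddc" and "fij":
  Position 0: 'd' from first, 'f' from second => "df"
  Position 1: 'd' from first, 'i' from second => "di"
  Position 2: 'c' from first, 'j' from second => "cj"
Result: dfdicj

dfdicj


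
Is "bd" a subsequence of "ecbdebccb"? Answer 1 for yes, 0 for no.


Check if "bd" is a subsequence of "ecbdebccb"
Greedy scan:
  Position 0 ('e'): no match needed
  Position 1 ('c'): no match needed
  Position 2 ('b'): matches sub[0] = 'b'
  Position 3 ('d'): matches sub[1] = 'd'
  Position 4 ('e'): no match needed
  Position 5 ('b'): no match needed
  Position 6 ('c'): no match needed
  Position 7 ('c'): no match needed
  Position 8 ('b'): no match needed
All 2 characters matched => is a subsequence

1


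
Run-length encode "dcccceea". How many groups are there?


Input: dcccceea
Scanning for consecutive runs:
  Group 1: 'd' x 1 (positions 0-0)
  Group 2: 'c' x 4 (positions 1-4)
  Group 3: 'e' x 2 (positions 5-6)
  Group 4: 'a' x 1 (positions 7-7)
Total groups: 4

4


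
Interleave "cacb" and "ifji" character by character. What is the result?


Interleaving "cacb" and "ifji":
  Position 0: 'c' from first, 'i' from second => "ci"
  Position 1: 'a' from first, 'f' from second => "af"
  Position 2: 'c' from first, 'j' from second => "cj"
  Position 3: 'b' from first, 'i' from second => "bi"
Result: ciafcjbi

ciafcjbi


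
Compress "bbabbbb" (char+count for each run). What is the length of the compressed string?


Input: bbabbbb
Runs:
  'b' x 2 => "b2"
  'a' x 1 => "a1"
  'b' x 4 => "b4"
Compressed: "b2a1b4"
Compressed length: 6

6


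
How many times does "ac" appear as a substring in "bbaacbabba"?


Searching for "ac" in "bbaacbabba"
Scanning each position:
  Position 0: "bb" => no
  Position 1: "ba" => no
  Position 2: "aa" => no
  Position 3: "ac" => MATCH
  Position 4: "cb" => no
  Position 5: "ba" => no
  Position 6: "ab" => no
  Position 7: "bb" => no
  Position 8: "ba" => no
Total occurrences: 1

1


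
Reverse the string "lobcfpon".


Input: lobcfpon
Reading characters right to left:
  Position 7: 'n'
  Position 6: 'o'
  Position 5: 'p'
  Position 4: 'f'
  Position 3: 'c'
  Position 2: 'b'
  Position 1: 'o'
  Position 0: 'l'
Reversed: nopfcbol

nopfcbol


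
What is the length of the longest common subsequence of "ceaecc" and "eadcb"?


LCS of "ceaecc" and "eadcb"
DP table:
           e    a    d    c    b
      0    0    0    0    0    0
  c   0    0    0    0    1    1
  e   0    1    1    1    1    1
  a   0    1    2    2    2    2
  e   0    1    2    2    2    2
  c   0    1    2    2    3    3
  c   0    1    2    2    3    3
LCS length = dp[6][5] = 3

3


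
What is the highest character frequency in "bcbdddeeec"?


Input: bcbdddeeec
Character counts:
  'b': 2
  'c': 2
  'd': 3
  'e': 3
Maximum frequency: 3

3


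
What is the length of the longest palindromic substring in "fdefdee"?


Input: "fdefdee"
Checking substrings for palindromes:
  [5:7] "ee" (len 2) => palindrome
Longest palindromic substring: "ee" with length 2

2


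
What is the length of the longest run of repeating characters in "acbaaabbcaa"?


Input: "acbaaabbcaa"
Scanning for longest run:
  Position 1 ('c'): new char, reset run to 1
  Position 2 ('b'): new char, reset run to 1
  Position 3 ('a'): new char, reset run to 1
  Position 4 ('a'): continues run of 'a', length=2
  Position 5 ('a'): continues run of 'a', length=3
  Position 6 ('b'): new char, reset run to 1
  Position 7 ('b'): continues run of 'b', length=2
  Position 8 ('c'): new char, reset run to 1
  Position 9 ('a'): new char, reset run to 1
  Position 10 ('a'): continues run of 'a', length=2
Longest run: 'a' with length 3

3


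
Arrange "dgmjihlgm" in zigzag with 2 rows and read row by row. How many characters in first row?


Zigzag "dgmjihlgm" into 2 rows:
Placing characters:
  'd' => row 0
  'g' => row 1
  'm' => row 0
  'j' => row 1
  'i' => row 0
  'h' => row 1
  'l' => row 0
  'g' => row 1
  'm' => row 0
Rows:
  Row 0: "dmilm"
  Row 1: "gjhg"
First row length: 5

5


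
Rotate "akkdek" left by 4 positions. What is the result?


Input: "akkdek", rotate left by 4
First 4 characters: "akkd"
Remaining characters: "ek"
Concatenate remaining + first: "ek" + "akkd" = "ekakkd"

ekakkd


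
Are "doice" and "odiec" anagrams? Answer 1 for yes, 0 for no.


Strings: "doice", "odiec"
Sorted first:  cdeio
Sorted second: cdeio
Sorted forms match => anagrams

1


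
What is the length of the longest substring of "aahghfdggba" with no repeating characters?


Input: "aahghfdggba"
Sliding window (track last position of each char):
  Position 0 ('a'): window [0,0] length 1 -- new best
  Position 1 ('a'): repeat (last at 0), move window start to 1
  Position 1 ('a'): window [1,1] length 1
  Position 2 ('h'): window [1,2] length 2 -- new best
  Position 3 ('g'): window [1,3] length 3 -- new best
  Position 4 ('h'): repeat (last at 2), move window start to 3
  Position 4 ('h'): window [3,4] length 2
  Position 5 ('f'): window [3,5] length 3
  Position 6 ('d'): window [3,6] length 4 -- new best
  Position 7 ('g'): repeat (last at 3), move window start to 4
  Position 7 ('g'): window [4,7] length 4
  Position 8 ('g'): repeat (last at 7), move window start to 8
  Position 8 ('g'): window [8,8] length 1
  Position 9 ('b'): window [8,9] length 2
  Position 10 ('a'): window [8,10] length 3
Longest substring with no repeats: "ghfd" with length 4

4


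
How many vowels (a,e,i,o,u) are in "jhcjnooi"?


Input: jhcjnooi
Checking each character:
  'j' at position 0: consonant
  'h' at position 1: consonant
  'c' at position 2: consonant
  'j' at position 3: consonant
  'n' at position 4: consonant
  'o' at position 5: vowel (running total: 1)
  'o' at position 6: vowel (running total: 2)
  'i' at position 7: vowel (running total: 3)
Total vowels: 3

3


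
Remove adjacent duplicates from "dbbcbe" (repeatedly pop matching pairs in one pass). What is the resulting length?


Input: dbbcbe
Stack-based adjacent duplicate removal:
  Read 'd': push. Stack: d
  Read 'b': push. Stack: db
  Read 'b': matches stack top 'b' => pop. Stack: d
  Read 'c': push. Stack: dc
  Read 'b': push. Stack: dcb
  Read 'e': push. Stack: dcbe
Final stack: "dcbe" (length 4)

4


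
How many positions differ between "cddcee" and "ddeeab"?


Comparing "cddcee" and "ddeeab" position by position:
  Position 0: 'c' vs 'd' => DIFFER
  Position 1: 'd' vs 'd' => same
  Position 2: 'd' vs 'e' => DIFFER
  Position 3: 'c' vs 'e' => DIFFER
  Position 4: 'e' vs 'a' => DIFFER
  Position 5: 'e' vs 'b' => DIFFER
Positions that differ: 5

5


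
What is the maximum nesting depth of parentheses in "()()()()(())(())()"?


Input: "()()()()(())(())()"
Tracking depth:
  Position 0 '(': depth becomes 1
  Position 1 ')': depth becomes 0
  Position 2 '(': depth becomes 1
  Position 3 ')': depth becomes 0
  Position 4 '(': depth becomes 1
  Position 5 ')': depth becomes 0
  Position 6 '(': depth becomes 1
  Position 7 ')': depth becomes 0
  Position 8 '(': depth becomes 1
  Position 9 '(': depth becomes 2
  Position 10 ')': depth becomes 1
  Position 11 ')': depth becomes 0
  Position 12 '(': depth becomes 1
  Position 13 '(': depth becomes 2
  Position 14 ')': depth becomes 1
  Position 15 ')': depth becomes 0
  Position 16 '(': depth becomes 1
  Position 17 ')': depth becomes 0
Maximum depth reached: 2

2


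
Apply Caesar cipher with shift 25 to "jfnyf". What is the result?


Caesar cipher: shift "jfnyf" by 25
  'j' (pos 9) + 25 = pos 8 = 'i'
  'f' (pos 5) + 25 = pos 4 = 'e'
  'n' (pos 13) + 25 = pos 12 = 'm'
  'y' (pos 24) + 25 = pos 23 = 'x'
  'f' (pos 5) + 25 = pos 4 = 'e'
Result: iemxe

iemxe


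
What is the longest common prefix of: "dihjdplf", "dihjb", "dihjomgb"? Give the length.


Words: dihjdplf, dihjb, dihjomgb
  Position 0: all 'd' => match
  Position 1: all 'i' => match
  Position 2: all 'h' => match
  Position 3: all 'j' => match
  Position 4: ('d', 'b', 'o') => mismatch, stop
LCP = "dihj" (length 4)

4


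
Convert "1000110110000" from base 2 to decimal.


Input: "1000110110000" in base 2
Positional expansion:
  Digit '1' (value 1) x 2^12 = 4096
  Digit '0' (value 0) x 2^11 = 0
  Digit '0' (value 0) x 2^10 = 0
  Digit '0' (value 0) x 2^9 = 0
  Digit '1' (value 1) x 2^8 = 256
  Digit '1' (value 1) x 2^7 = 128
  Digit '0' (value 0) x 2^6 = 0
  Digit '1' (value 1) x 2^5 = 32
  Digit '1' (value 1) x 2^4 = 16
  Digit '0' (value 0) x 2^3 = 0
  Digit '0' (value 0) x 2^2 = 0
  Digit '0' (value 0) x 2^1 = 0
  Digit '0' (value 0) x 2^0 = 0
Sum = 4528

4528


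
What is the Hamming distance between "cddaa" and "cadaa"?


Comparing "cddaa" and "cadaa" position by position:
  Position 0: 'c' vs 'c' => same
  Position 1: 'd' vs 'a' => differ
  Position 2: 'd' vs 'd' => same
  Position 3: 'a' vs 'a' => same
  Position 4: 'a' vs 'a' => same
Total differences (Hamming distance): 1

1


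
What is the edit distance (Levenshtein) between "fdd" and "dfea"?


Computing edit distance: "fdd" -> "dfea"
DP table:
           d    f    e    a
      0    1    2    3    4
  f   1    1    1    2    3
  d   2    1    2    2    3
  d   3    2    2    3    3
Edit distance = dp[3][4] = 3

3


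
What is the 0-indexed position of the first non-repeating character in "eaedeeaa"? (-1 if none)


Input: eaedeeaa
Character frequencies:
  'a': 3
  'd': 1
  'e': 4
Scanning left to right for freq == 1:
  Position 0 ('e'): freq=4, skip
  Position 1 ('a'): freq=3, skip
  Position 2 ('e'): freq=4, skip
  Position 3 ('d'): unique! => answer = 3

3


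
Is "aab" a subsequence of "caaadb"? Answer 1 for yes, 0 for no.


Check if "aab" is a subsequence of "caaadb"
Greedy scan:
  Position 0 ('c'): no match needed
  Position 1 ('a'): matches sub[0] = 'a'
  Position 2 ('a'): matches sub[1] = 'a'
  Position 3 ('a'): no match needed
  Position 4 ('d'): no match needed
  Position 5 ('b'): matches sub[2] = 'b'
All 3 characters matched => is a subsequence

1


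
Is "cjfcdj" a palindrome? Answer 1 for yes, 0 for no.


Input: cjfcdj
Reversed: jdcfjc
  Compare pos 0 ('c') with pos 5 ('j'): MISMATCH
  Compare pos 1 ('j') with pos 4 ('d'): MISMATCH
  Compare pos 2 ('f') with pos 3 ('c'): MISMATCH
Result: not a palindrome

0


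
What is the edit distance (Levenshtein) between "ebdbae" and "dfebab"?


Computing edit distance: "ebdbae" -> "dfebab"
DP table:
           d    f    e    b    a    b
      0    1    2    3    4    5    6
  e   1    1    2    2    3    4    5
  b   2    2    2    3    2    3    4
  d   3    2    3    3    3    3    4
  b   4    3    3    4    3    4    3
  a   5    4    4    4    4    3    4
  e   6    5    5    4    5    4    4
Edit distance = dp[6][6] = 4

4


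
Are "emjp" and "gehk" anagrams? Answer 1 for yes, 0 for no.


Strings: "emjp", "gehk"
Sorted first:  ejmp
Sorted second: eghk
Differ at position 1: 'j' vs 'g' => not anagrams

0


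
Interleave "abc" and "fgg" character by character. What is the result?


Interleaving "abc" and "fgg":
  Position 0: 'a' from first, 'f' from second => "af"
  Position 1: 'b' from first, 'g' from second => "bg"
  Position 2: 'c' from first, 'g' from second => "cg"
Result: afbgcg

afbgcg


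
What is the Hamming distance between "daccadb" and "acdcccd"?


Comparing "daccadb" and "acdcccd" position by position:
  Position 0: 'd' vs 'a' => differ
  Position 1: 'a' vs 'c' => differ
  Position 2: 'c' vs 'd' => differ
  Position 3: 'c' vs 'c' => same
  Position 4: 'a' vs 'c' => differ
  Position 5: 'd' vs 'c' => differ
  Position 6: 'b' vs 'd' => differ
Total differences (Hamming distance): 6

6


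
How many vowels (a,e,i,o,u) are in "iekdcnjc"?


Input: iekdcnjc
Checking each character:
  'i' at position 0: vowel (running total: 1)
  'e' at position 1: vowel (running total: 2)
  'k' at position 2: consonant
  'd' at position 3: consonant
  'c' at position 4: consonant
  'n' at position 5: consonant
  'j' at position 6: consonant
  'c' at position 7: consonant
Total vowels: 2

2


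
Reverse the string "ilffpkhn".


Input: ilffpkhn
Reading characters right to left:
  Position 7: 'n'
  Position 6: 'h'
  Position 5: 'k'
  Position 4: 'p'
  Position 3: 'f'
  Position 2: 'f'
  Position 1: 'l'
  Position 0: 'i'
Reversed: nhkpffli

nhkpffli


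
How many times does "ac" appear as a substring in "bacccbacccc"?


Searching for "ac" in "bacccbacccc"
Scanning each position:
  Position 0: "ba" => no
  Position 1: "ac" => MATCH
  Position 2: "cc" => no
  Position 3: "cc" => no
  Position 4: "cb" => no
  Position 5: "ba" => no
  Position 6: "ac" => MATCH
  Position 7: "cc" => no
  Position 8: "cc" => no
  Position 9: "cc" => no
Total occurrences: 2

2


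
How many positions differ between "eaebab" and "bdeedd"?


Comparing "eaebab" and "bdeedd" position by position:
  Position 0: 'e' vs 'b' => DIFFER
  Position 1: 'a' vs 'd' => DIFFER
  Position 2: 'e' vs 'e' => same
  Position 3: 'b' vs 'e' => DIFFER
  Position 4: 'a' vs 'd' => DIFFER
  Position 5: 'b' vs 'd' => DIFFER
Positions that differ: 5

5
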